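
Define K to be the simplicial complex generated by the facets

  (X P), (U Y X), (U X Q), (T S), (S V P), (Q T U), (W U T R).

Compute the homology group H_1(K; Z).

Order the vertices as P < Q < R < S < T < U < V < W < X < Y. Listing each simplex with vertices in this order, K has dimension 3 with simplices:

  0-simplices (10): P, Q, R, S, T, U, V, W, X, Y
  1-simplices (17): PS, PV, PX, QT, QU, QX, RT, RU, RW, ST, SV, TU, TW, UW, UX, UY, XY
  2-simplices (8): PSV, QTU, QUX, RTU, RTW, RUW, TUW, UXY
  3-simplices (1): RTUW

so the chain groups are C_0 ≅ Z^10, C_1 ≅ Z^17, C_2 ≅ Z^8, C_3 ≅ Z^1.

The boundary map ∂_1: C_1 → C_0 sends each edge [p,q] (with p < q) to q − p. For instance
  ∂PV = V − P.
The 10×17 boundary matrix has rank 9 and Smith normal form diag(1,1,1,1,1,1,1,1,1).

Boundary ∂_2: C_2 → C_1 sends each 2-simplex [p,q,r] to [q,r] − [p,r] + [p,q]. For instance
  ∂PSV = SV − PV + PS,
  ∂UXY = XY − UY + UX.
The resulting 17×8 matrix has rank 7, and its Smith normal form has invariant factors (1,1,1,1,1,1,1).

Boundary ∂_3: C_3 → C_2 sends each 3-simplex σ to the alternating sum Σ_i (−1)^i (σ with its i-th vertex removed). For instance
  ∂RTUW = TUW − RUW + RTW − RTU.
The resulting 8×1 matrix has rank 1, and its Smith normal form has invariant factors (1).

Reading off H_k = ker ∂_k / im ∂_{k+1}:

  H_1: rank ker ∂_1 − rank ∂_2 = (17 − 9) − 7 = 1, and the invariant factors of ∂_2 are all 1, so H_1 ≅ Z.

H_1 = Z.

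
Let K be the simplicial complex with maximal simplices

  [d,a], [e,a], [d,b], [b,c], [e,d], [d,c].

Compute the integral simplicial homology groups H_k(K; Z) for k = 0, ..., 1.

H_0 ≅ Z,  H_1 ≅ Z^2.

Take the total order a < b < c < d < e on the vertex set. Then K (dimension 1) consists of the simplices:

  0-simplices (5): a, b, c, d, e
  1-simplices (6): ad, ae, bc, bd, cd, de

giving chain groups C_0 ≅ Z^5, C_1 ≅ Z^6.

Boundary ∂_1: C_1 → C_0 is given by ∂[p,q] = [q] − [p]. For instance
  ∂bd = d − b.
As a 5×6 matrix over Z this has rank 4, with invariant factors (1,1,1,1).

From H_k ≅ ker(∂_k) / im(∂_{k+1}) we obtain:

  H_0: rank C_0 − rank ∂_1 = 5 − 4 = 1, and the invariant factors of ∂_1 are all 1, so H_0 = Z.
  H_1: rank ker ∂_1 − rank ∂_2 = (6 − 4) − 0 = 2, and there is no ∂_2, so H_1 = Z^2.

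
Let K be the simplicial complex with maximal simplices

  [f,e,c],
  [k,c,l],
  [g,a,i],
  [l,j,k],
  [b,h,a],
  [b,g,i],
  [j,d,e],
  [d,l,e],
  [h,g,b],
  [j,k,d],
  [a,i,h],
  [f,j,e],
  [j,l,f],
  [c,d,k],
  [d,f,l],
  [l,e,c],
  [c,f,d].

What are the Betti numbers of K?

We work with the vertex ordering a < b < c < d < e < f < g < h < i < j < k < l. The simplices of K, each written with vertices in increasing order, are:

  0-simplices (12): a, b, c, d, e, f, g, h, i, j, k, l
  1-simplices (28): ab, ag, ah, ai, bg, bh, bi, cd, ce, cf, ck, cl, de, df, dj, dk, dl, ef, ej, el, fj, fl, gh, gi, hi, jk, jl, kl
  2-simplices (17): abh, agi, ahi, bgh, bgi, cdf, cdk, cef, cel, ckl, dej, del, dfl, djk, efj, fjl, jkl

giving chain groups C_0 ≅ Z^12, C_1 ≅ Z^28, C_2 ≅ Z^17.

Boundary ∂_1: C_1 → C_0 maps an edge to its endpoints' difference, ∂[p,q] = q − p.
This gives a 12×28 integer matrix of rank 10; reducing to Smith normal form yields diagonal entries (1,1,1,1,1,1,1,1,1,1).

∂_2: C_2 → C_1 sends each 2-simplex [p,q,r] to [q,r] − [p,r] + [p,q]. For instance
  ∂dej = ej − dj + de,
  ∂ahi = hi − ai + ah.
The 28×17 boundary matrix has rank 17 and Smith normal form diag(1,1,1,1,1,1,1,1,1,1,1,1,1,1,1,1,2).

Reading off H_k = ker ∂_k / im ∂_{k+1}:

  H_0: rank C_0 − rank ∂_1 = 12 − 10 = 2, and the invariant factors of ∂_1 are all 1, so H_0 ≅ Z^2.
  H_1: rank ker ∂_1 − rank ∂_2 = (28 − 10) − 17 = 1, and ∂_2 has invariant factor 2 > 1, so H_1 ≅ Z ⊕ Z/2.
  H_2: rank ker ∂_2 − rank ∂_3 = (17 − 17) − 0 = 0, and there is no ∂_3, so H_2 ≅ 0.

Hence the Betti numbers are b_0 = 2, b_1 = 1, b_2 = 0.

b_0 = 2, b_1 = 1, b_2 = 0.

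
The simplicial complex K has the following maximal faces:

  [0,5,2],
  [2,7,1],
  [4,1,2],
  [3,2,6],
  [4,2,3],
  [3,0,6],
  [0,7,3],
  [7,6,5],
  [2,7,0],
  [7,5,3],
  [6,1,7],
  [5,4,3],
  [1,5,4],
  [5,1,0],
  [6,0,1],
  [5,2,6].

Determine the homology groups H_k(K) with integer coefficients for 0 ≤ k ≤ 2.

H_0 ≅ Z,  H_1 ≅ Z^2,  H_2 ≅ Z.

Order the vertices as 0 < 1 < 2 < 3 < 4 < 5 < 6 < 7. Listing each simplex with vertices in this order, K has dimension 2 with simplices:

  0-simplices (8): [0], [1], [2], [3], [4], [5], [6], [7]
  1-simplices (24): (24 of them)
  2-simplices (16): [0,1,5], [0,1,6], [0,2,5], [0,2,7], [0,3,6], [0,3,7], [1,2,4], [1,2,7], [1,4,5], [1,6,7], [2,3,4], [2,3,6], [2,5,6], [3,4,5], [3,5,7], [5,6,7]

giving chain groups C_0 ≅ Z^8, C_1 ≅ Z^24, C_2 ≅ Z^16.

Boundary ∂_1: C_1 → C_0 maps an edge to its endpoints' difference, ∂[p,q] = q − p. For instance
  ∂[2,5] = [5] − [2].
The 8×24 boundary matrix has rank 7 and Smith normal form diag(1,1,1,1,1,1,1).

The boundary map ∂_2: C_2 → C_1 sends each 2-simplex [p,q,r] to [q,r] − [p,r] + [p,q]. For instance
  ∂[3,4,5] = [4,5] − [3,5] + [3,4],
  ∂[1,2,7] = [2,7] − [1,7] + [1,2].
The resulting 24×16 matrix has rank 15, and its Smith normal form has invariant factors (1,1,1,1,1,1,1,1,1,1,1,1,1,1,1).

Computing H_k = (kernel of ∂_k) / (image of ∂_{k+1}):

  H_0: rank C_0 − rank ∂_1 = 8 − 7 = 1, and the invariant factors of ∂_1 are all 1, so H_0 = Z.
  H_1: rank ker ∂_1 − rank ∂_2 = (24 − 7) − 15 = 2, and the invariant factors of ∂_2 are all 1, so H_1 = Z^2.
  H_2: rank ker ∂_2 − rank ∂_3 = (16 − 15) − 0 = 1, and there is no ∂_3, so H_2 = Z.

As a check, the Euler characteristic is 8 − 24 + 16 = 0, which agrees with 1 − 2 + 1 = 0.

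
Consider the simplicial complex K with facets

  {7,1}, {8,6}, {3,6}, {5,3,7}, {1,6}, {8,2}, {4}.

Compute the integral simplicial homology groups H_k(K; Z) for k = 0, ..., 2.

Take the total order 1 < 2 < 3 < 4 < 5 < 6 < 7 < 8 on the vertex set. Then K (dimension 2) consists of the simplices:

  0-simplices (8): [1], [2], [3], [4], [5], [6], [7], [8]
  1-simplices (8): [1,6], [1,7], [2,8], [3,5], [3,6], [3,7], [5,7], [6,8]
  2-simplices (1): [3,5,7]

Hence C_0 ≅ Z^8, C_1 ≅ Z^8, C_2 ≅ Z^1.

∂_1: C_1 → C_0 sends each edge [p,q] (with p < q) to q − p. For instance
  ∂[2,8] = [8] − [2].
The 8×8 boundary matrix has rank 6 and Smith normal form diag(1,1,1,1,1,1).

The boundary map ∂_2: C_2 → C_1 sends each 2-simplex [p,q,r] to [q,r] − [p,r] + [p,q]. For instance
  ∂[3,5,7] = [5,7] − [3,7] + [3,5].
The resulting 8×1 matrix has rank 1, and its Smith normal form has invariant factors (1).

Reading off H_k = ker ∂_k / im ∂_{k+1}:

  H_0: rank C_0 − rank ∂_1 = 8 − 6 = 2, and the invariant factors of ∂_1 are all 1, so H_0 = Z^2.
  H_1: rank ker ∂_1 − rank ∂_2 = (8 − 6) − 1 = 1, and the invariant factors of ∂_2 are all 1, so H_1 = Z.
  H_2: rank ker ∂_2 − rank ∂_3 = (1 − 1) − 0 = 0, and there is no ∂_3, so H_2 = 0.

H_0 ≅ Z^2,  H_1 ≅ Z,  H_2 = 0.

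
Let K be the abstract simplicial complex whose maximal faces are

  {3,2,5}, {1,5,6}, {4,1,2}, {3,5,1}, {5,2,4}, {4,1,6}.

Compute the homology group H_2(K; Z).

H_2 = 0.

K has 6 vertices, 12 edges, 6 triangles.
rank ∂_2 = 6, rank ∂_3 = 0 ⇒ b_2 = 6 − 6 − 0 = 0. So H_2 ≅ 0.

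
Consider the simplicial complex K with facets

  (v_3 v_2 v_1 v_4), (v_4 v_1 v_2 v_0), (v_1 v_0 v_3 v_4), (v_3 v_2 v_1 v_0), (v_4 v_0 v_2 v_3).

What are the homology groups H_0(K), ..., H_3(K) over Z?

H_0 = Z,  H_1 = 0,  H_2 = 0,  H_3 = Z.

Take the total order v_0 < v_1 < v_2 < v_3 < v_4 on the vertex set. Then K (dimension 3) consists of the simplices:

  0-simplices (5): [v_0], [v_1], [v_2], [v_3], [v_4]
  1-simplices (10): [v_0,v_1], [v_0,v_2], [v_0,v_3], [v_0,v_4], [v_1,v_2], [v_1,v_3], [v_1,v_4], [v_2,v_3], [v_2,v_4], [v_3,v_4]
  2-simplices (10): [v_0,v_1,v_2], [v_0,v_1,v_3], [v_0,v_1,v_4], [v_0,v_2,v_3], [v_0,v_2,v_4], [v_0,v_3,v_4], [v_1,v_2,v_3], [v_1,v_2,v_4], [v_1,v_3,v_4], [v_2,v_3,v_4]
  3-simplices (5): [v_0,v_1,v_2,v_3], [v_0,v_1,v_2,v_4], [v_0,v_1,v_3,v_4], [v_0,v_2,v_3,v_4], [v_1,v_2,v_3,v_4]

so the chain groups are C_0 ≅ Z^5, C_1 ≅ Z^10, C_2 ≅ Z^10, C_3 ≅ Z^5.

∂_1: C_1 → C_0 is given by ∂[p,q] = [q] − [p]. For instance
  ∂[v_0,v_4] = [v_4] − [v_0].
As a 5×10 matrix over Z this has rank 4, with invariant factors (1,1,1,1).

The boundary map ∂_2: C_2 → C_1 acts by ∂[p,q,r] = [q,r] − [p,r] + [p,q]. For instance
  ∂[v_1,v_3,v_4] = [v_3,v_4] − [v_1,v_4] + [v_1,v_3],
  ∂[v_0,v_3,v_4] = [v_3,v_4] − [v_0,v_4] + [v_0,v_3].
As a 10×10 matrix over Z this has rank 6, with invariant factors (1,1,1,1,1,1).

∂_3: C_3 → C_2 sends each 3-simplex σ to the alternating sum Σ_i (−1)^i (σ with its i-th vertex removed). For instance
  ∂[v_0,v_2,v_3,v_4] = [v_2,v_3,v_4] − [v_0,v_3,v_4] + [v_0,v_2,v_4] − [v_0,v_2,v_3],
  ∂[v_1,v_2,v_3,v_4] = [v_2,v_3,v_4] − [v_1,v_3,v_4] + [v_1,v_2,v_4] − [v_1,v_2,v_3].
The 10×5 boundary matrix has rank 4 and Smith normal form diag(1,1,1,1).

Computing H_k = (kernel of ∂_k) / (image of ∂_{k+1}):

  H_0: rank C_0 − rank ∂_1 = 5 − 4 = 1, and the invariant factors of ∂_1 are all 1, so H_0 = Z.
  H_1: rank ker ∂_1 − rank ∂_2 = (10 − 4) − 6 = 0, and the invariant factors of ∂_2 are all 1, so H_1 = 0.
  H_2: rank ker ∂_2 − rank ∂_3 = (10 − 6) − 4 = 0, and the invariant factors of ∂_3 are all 1, so H_2 = 0.
  H_3: rank ker ∂_3 − rank ∂_4 = (5 − 4) − 0 = 1, and there is no ∂_4, so H_3 = Z.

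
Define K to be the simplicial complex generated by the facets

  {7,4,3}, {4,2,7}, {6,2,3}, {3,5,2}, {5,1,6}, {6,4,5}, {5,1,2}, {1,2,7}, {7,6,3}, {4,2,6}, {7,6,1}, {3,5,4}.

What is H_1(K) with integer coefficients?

H_1 ≅ Z/2.

Order the vertices as 1 < 2 < 3 < 4 < 5 < 6 < 7. Listing each simplex with vertices in this order, K has dimension 2 with simplices:

  0-simplices (7): [1], [2], [3], [4], [5], [6], [7]
  1-simplices (18): [1,2], [1,5], [1,6], [1,7], [2,3], [2,4], [2,5], [2,6], [2,7], [3,4], [3,5], [3,6], [3,7], [4,5], [4,6], [4,7], [5,6], [6,7]
  2-simplices (12): [1,2,5], [1,2,7], [1,5,6], [1,6,7], [2,3,5], [2,3,6], [2,4,6], [2,4,7], [3,4,5], [3,4,7], [3,6,7], [4,5,6]

so the chain groups are C_0 ≅ Z^7, C_1 ≅ Z^18, C_2 ≅ Z^12.

∂_1: C_1 → C_0 is given by ∂[p,q] = [q] − [p]. For instance
  ∂[2,6] = [6] − [2].
The 7×18 boundary matrix has rank 6 and Smith normal form diag(1,1,1,1,1,1).

The boundary map ∂_2: C_2 → C_1 maps a triangle to the signed sum of its edges. For instance
  ∂[2,4,6] = [4,6] − [2,6] + [2,4],
  ∂[3,4,7] = [4,7] − [3,7] + [3,4].
As a 18×12 matrix over Z this has rank 12, with invariant factors (1,1,1,1,1,1,1,1,1,1,1,2).

Reading off H_k = ker ∂_k / im ∂_{k+1}:

  H_1: rank ker ∂_1 − rank ∂_2 = (18 − 6) − 12 = 0, and ∂_2 has invariant factor 2 > 1, so H_1 = Z/2.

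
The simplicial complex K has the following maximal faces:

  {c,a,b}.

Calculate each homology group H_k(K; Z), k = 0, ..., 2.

H_0 ≅ Z,  H_1 = 0,  H_2 = 0.

We work with the vertex ordering a < b < c. The simplices of K, each written with vertices in increasing order, are:

  0-simplices (3): a, b, c
  1-simplices (3): ab, ac, bc
  2-simplices (1): abc

Hence C_0 ≅ Z^3, C_1 ≅ Z^3, C_2 ≅ Z^1.

The boundary map ∂_1: C_1 → C_0 is given by ∂[p,q] = [q] − [p].
As a 3×3 matrix over Z this has rank 2, with invariant factors (1,1).

The boundary map ∂_2: C_2 → C_1 acts by ∂[p,q,r] = [q,r] − [p,r] + [p,q]. For instance
  ∂abc = bc − ac + ab.
The resulting 3×1 matrix has rank 1, and its Smith normal form has invariant factors (1).

From H_k ≅ ker(∂_k) / im(∂_{k+1}) we obtain:

  H_0: rank C_0 − rank ∂_1 = 3 − 2 = 1, and the invariant factors of ∂_1 are all 1, so H_0 ≅ Z.
  H_1: rank ker ∂_1 − rank ∂_2 = (3 − 2) − 1 = 0, and the invariant factors of ∂_2 are all 1, so H_1 ≅ 0.
  H_2: rank ker ∂_2 − rank ∂_3 = (1 − 1) − 0 = 0, and there is no ∂_3, so H_2 ≅ 0.

As a check, the Euler characteristic is 3 − 3 + 1 = 1, which agrees with 1 − 0 + 0 = 1.
(K is a triangulation of the 2-simplex.)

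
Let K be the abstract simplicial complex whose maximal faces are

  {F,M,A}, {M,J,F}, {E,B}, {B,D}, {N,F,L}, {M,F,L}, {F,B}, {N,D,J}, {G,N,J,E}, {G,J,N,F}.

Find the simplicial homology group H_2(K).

H_2 = 0.

Order the vertices as A < B < D < E < F < G < J < L < M < N. Listing each simplex with vertices in this order, K has dimension 3 with simplices:

  0-simplices (10): A, B, D, E, F, G, J, L, M, N
  1-simplices (21): AF, AM, BD, BE, BF, DJ, DN, EG, EJ, EN, FG, FJ, FL, FM, FN, GJ, GN, JM, JN, LM, LN
  2-simplices (12): AFM, DJN, EGJ, EGN, EJN, FGJ, FGN, FJM, FJN, FLM, FLN, GJN
  3-simplices (2): EGJN, FGJN

so the chain groups are C_0 ≅ Z^10, C_1 ≅ Z^21, C_2 ≅ Z^12, C_3 ≅ Z^2.

Boundary ∂_1: C_1 → C_0 is given by ∂[p,q] = [q] − [p].
The 10×21 boundary matrix has rank 9 and Smith normal form diag(1,1,1,1,1,1,1,1,1).

Boundary ∂_2: C_2 → C_1 acts by ∂[p,q,r] = [q,r] − [p,r] + [p,q]. For instance
  ∂FJN = JN − FN + FJ,
  ∂FGN = GN − FN + FG.
As a 21×12 matrix over Z this has rank 10, with invariant factors (1,1,1,1,1,1,1,1,1,1).

Boundary ∂_3: C_3 → C_2 sends each 3-simplex σ to the alternating sum Σ_i (−1)^i (σ with its i-th vertex removed). For instance
  ∂FGJN = GJN − FJN + FGN − FGJ,
  ∂EGJN = GJN − EJN + EGN − EGJ.
This gives a 12×2 integer matrix of rank 2; reducing to Smith normal form yields diagonal entries (1,1).

Computing H_k = (kernel of ∂_k) / (image of ∂_{k+1}):

  H_2: rank ker ∂_2 − rank ∂_3 = (12 − 10) − 2 = 0, and the invariant factors of ∂_3 are all 1, so H_2 = 0.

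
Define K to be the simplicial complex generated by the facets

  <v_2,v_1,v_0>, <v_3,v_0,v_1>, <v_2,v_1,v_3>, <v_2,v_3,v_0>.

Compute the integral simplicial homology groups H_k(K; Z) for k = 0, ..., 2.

K has 4 vertices, 6 edges, 4 triangles.
rank ∂_0 = 0, rank ∂_1 = 3 ⇒ b_0 = 4 − 0 − 3 = 1; all invariant factors of ∂_1 are 1 so no torsion. So H_0 ≅ Z.
rank ∂_1 = 3, rank ∂_2 = 3 ⇒ b_1 = 6 − 3 − 3 = 0; all invariant factors of ∂_2 are 1 so no torsion. So H_1 ≅ 0.
rank ∂_2 = 3, rank ∂_3 = 0 ⇒ b_2 = 4 − 3 − 0 = 1. So H_2 ≅ Z.

H_0 ≅ Z,  H_1 = 0,  H_2 ≅ Z.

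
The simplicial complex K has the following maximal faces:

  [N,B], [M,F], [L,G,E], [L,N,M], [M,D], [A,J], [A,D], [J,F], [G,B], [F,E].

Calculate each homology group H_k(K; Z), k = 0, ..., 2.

H_0 = Z,  H_1 = Z^3,  H_2 = 0.

Take the total order A < B < D < E < F < G < J < L < M < N on the vertex set. Then K (dimension 2) consists of the simplices:

  0-simplices (10): A, B, D, E, F, G, J, L, M, N
  1-simplices (14): AD, AJ, BG, BN, DM, EF, EG, EL, FJ, FM, GL, LM, LN, MN
  2-simplices (2): EGL, LMN

Hence C_0 ≅ Z^10, C_1 ≅ Z^14, C_2 ≅ Z^2.

Boundary ∂_1: C_1 → C_0 is given by ∂[p,q] = [q] − [p]. For instance
  ∂EL = L − E.
The 10×14 boundary matrix has rank 9 and Smith normal form diag(1,1,1,1,1,1,1,1,1).

The boundary map ∂_2: C_2 → C_1 acts by ∂[p,q,r] = [q,r] − [p,r] + [p,q]. For instance
  ∂LMN = MN − LN + LM,
  ∂EGL = GL − EL + EG.
The resulting 14×2 matrix has rank 2, and its Smith normal form has invariant factors (1,1).

Now H_k = ker ∂_k / im ∂_{k+1}, so:

  H_0: rank C_0 − rank ∂_1 = 10 − 9 = 1, and the invariant factors of ∂_1 are all 1, so H_0 = Z.
  H_1: rank ker ∂_1 − rank ∂_2 = (14 − 9) − 2 = 3, and the invariant factors of ∂_2 are all 1, so H_1 = Z^3.
  H_2: rank ker ∂_2 − rank ∂_3 = (2 − 2) − 0 = 0, and there is no ∂_3, so H_2 = 0.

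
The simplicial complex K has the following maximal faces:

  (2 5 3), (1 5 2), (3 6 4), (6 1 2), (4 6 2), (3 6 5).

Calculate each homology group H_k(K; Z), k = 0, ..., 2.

H_0 ≅ Z,  H_1 ≅ Z,  H_2 = 0.

Fix the vertex order 1 < 2 < 3 < 4 < 5 < 6 and write every simplex with vertices in increasing order. Then dim K = 2 and the simplices of K are:

  0-simplices (6): [1], [2], [3], [4], [5], [6]
  1-simplices (12): [1,2], [1,5], [1,6], [2,3], [2,4], [2,5], [2,6], [3,4], [3,5], [3,6], [4,6], [5,6]
  2-simplices (6): [1,2,5], [1,2,6], [2,3,5], [2,4,6], [3,4,6], [3,5,6]

giving chain groups C_0 ≅ Z^6, C_1 ≅ Z^12, C_2 ≅ Z^6.

The boundary map ∂_1: C_1 → C_0 is given by ∂[p,q] = [q] − [p]. For instance
  ∂[3,4] = [4] − [3].
This gives a 6×12 integer matrix of rank 5; reducing to Smith normal form yields diagonal entries (1,1,1,1,1).

∂_2: C_2 → C_1 acts by ∂[p,q,r] = [q,r] − [p,r] + [p,q]. For instance
  ∂[3,4,6] = [4,6] − [3,6] + [3,4],
  ∂[3,5,6] = [5,6] − [3,6] + [3,5].
The resulting 12×6 matrix has rank 6, and its Smith normal form has invariant factors (1,1,1,1,1,1).

Now H_k = ker ∂_k / im ∂_{k+1}, so:

  H_0: rank C_0 − rank ∂_1 = 6 − 5 = 1, and the invariant factors of ∂_1 are all 1, so H_0 = Z.
  H_1: rank ker ∂_1 − rank ∂_2 = (12 − 5) − 6 = 1, and the invariant factors of ∂_2 are all 1, so H_1 = Z.
  H_2: rank ker ∂_2 − rank ∂_3 = (6 − 6) − 0 = 0, and there is no ∂_3, so H_2 = 0.

(K is a triangulation of the cylinder S^1 x I.)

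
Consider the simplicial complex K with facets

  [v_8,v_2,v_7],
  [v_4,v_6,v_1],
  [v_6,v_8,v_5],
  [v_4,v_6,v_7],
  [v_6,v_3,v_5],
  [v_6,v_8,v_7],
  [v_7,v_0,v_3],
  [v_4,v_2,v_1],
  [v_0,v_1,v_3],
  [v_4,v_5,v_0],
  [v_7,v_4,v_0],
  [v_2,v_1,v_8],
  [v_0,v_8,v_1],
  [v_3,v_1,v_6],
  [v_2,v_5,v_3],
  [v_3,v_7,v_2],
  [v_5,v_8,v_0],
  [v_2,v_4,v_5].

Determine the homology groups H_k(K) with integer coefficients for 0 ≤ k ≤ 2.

Order the vertices as v_0 < v_1 < v_2 < v_3 < v_4 < v_5 < v_6 < v_7 < v_8. Listing each simplex with vertices in this order, K has dimension 2 with simplices:

  0-simplices (9): [v_0], [v_1], [v_2], [v_3], [v_4], [v_5], [v_6], [v_7], [v_8]
  1-simplices (27): (27 of them)
  2-simplices (18): (18 of them)

giving chain groups C_0 ≅ Z^9, C_1 ≅ Z^27, C_2 ≅ Z^18.

The boundary map ∂_1: C_1 → C_0 sends each edge [p,q] (with p < q) to q − p. For instance
  ∂[v_1,v_8] = [v_8] − [v_1].
This gives a 9×27 integer matrix of rank 8; reducing to Smith normal form yields diagonal entries (1,1,1,1,1,1,1,1).

The boundary map ∂_2: C_2 → C_1 maps a triangle to the signed sum of its edges. For instance
  ∂[v_0,v_1,v_8] = [v_1,v_8] − [v_0,v_8] + [v_0,v_1],
  ∂[v_1,v_2,v_4] = [v_2,v_4] − [v_1,v_4] + [v_1,v_2].
The resulting 27×18 matrix has rank 17, and its Smith normal form has invariant factors (1,1,1,1,1,1,1,1,1,1,1,1,1,1,1,1,1).

Reading off H_k = ker ∂_k / im ∂_{k+1}:

  H_0: rank C_0 − rank ∂_1 = 9 − 8 = 1, and the invariant factors of ∂_1 are all 1, so H_0 = Z.
  H_1: rank ker ∂_1 − rank ∂_2 = (27 − 8) − 17 = 2, and the invariant factors of ∂_2 are all 1, so H_1 = Z^2.
  H_2: rank ker ∂_2 − rank ∂_3 = (18 − 17) − 0 = 1, and there is no ∂_3, so H_2 = Z.

(K is a triangulation of the torus T^2.)

H_0 = Z,  H_1 = Z^2,  H_2 = Z.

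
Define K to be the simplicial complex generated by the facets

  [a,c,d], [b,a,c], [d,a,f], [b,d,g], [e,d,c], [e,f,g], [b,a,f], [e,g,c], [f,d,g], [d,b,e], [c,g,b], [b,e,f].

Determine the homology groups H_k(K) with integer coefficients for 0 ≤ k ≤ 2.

We work with the vertex ordering a < b < c < d < e < f < g. The simplices of K, each written with vertices in increasing order, are:

  0-simplices (7): a, b, c, d, e, f, g
  1-simplices (18): ab, ac, ad, af, bc, bd, be, bf, bg, cd, ce, cg, de, df, dg, ef, eg, fg
  2-simplices (12): abc, abf, acd, adf, bcg, bde, bdg, bef, cde, ceg, dfg, efg

giving chain groups C_0 ≅ Z^7, C_1 ≅ Z^18, C_2 ≅ Z^12.

The boundary map ∂_1: C_1 → C_0 is given by ∂[p,q] = [q] − [p]. For instance
  ∂ab = b − a.
The 7×18 boundary matrix has rank 6 and Smith normal form diag(1,1,1,1,1,1).

Boundary ∂_2: C_2 → C_1 sends each 2-simplex [p,q,r] to [q,r] − [p,r] + [p,q]. For instance
  ∂efg = fg − eg + ef,
  ∂adf = df − af + ad.
This gives a 18×12 integer matrix of rank 12; reducing to Smith normal form yields diagonal entries (1,1,1,1,1,1,1,1,1,1,1,2).

Reading off H_k = ker ∂_k / im ∂_{k+1}:

  H_0: rank C_0 − rank ∂_1 = 7 − 6 = 1, and the invariant factors of ∂_1 are all 1, so H_0 ≅ Z.
  H_1: rank ker ∂_1 − rank ∂_2 = (18 − 6) − 12 = 0, and ∂_2 has invariant factor 2 > 1, so H_1 ≅ Z/2.
  H_2: rank ker ∂_2 − rank ∂_3 = (12 − 12) − 0 = 0, and there is no ∂_3, so H_2 ≅ 0.

As a check, the Euler characteristic is 7 − 18 + 12 = 1, which agrees with 1 − 0 + 0 = 1.
(K is a triangulation of the real projective plane RP^2.)

H_0 ≅ Z,  H_1 ≅ Z/2,  H_2 = 0.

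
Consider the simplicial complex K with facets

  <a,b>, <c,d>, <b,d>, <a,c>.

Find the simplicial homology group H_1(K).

K has 4 vertices, 4 edges.
rank ∂_1 = 3, rank ∂_2 = 0 ⇒ b_1 = 4 − 3 − 0 = 1. So H_1 ≅ Z.

H_1 = Z.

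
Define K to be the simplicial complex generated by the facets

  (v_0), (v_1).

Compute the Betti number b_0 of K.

Fix the vertex order v_0 < v_1 and write every simplex with vertices in increasing order. Then dim K = 0 and the simplices of K are:

  0-simplices (2): [v_0], [v_1]

so the chain groups are C_0 ≅ Z^2.

Computing H_k = (kernel of ∂_k) / (image of ∂_{k+1}):

  H_0: rank C_0 − rank ∂_1 = 2 − 0 = 2, and there is no ∂_1, so H_0 ≅ Z^2.

Hence the Betti numbers are b_0 = 2.

b_0 = 2.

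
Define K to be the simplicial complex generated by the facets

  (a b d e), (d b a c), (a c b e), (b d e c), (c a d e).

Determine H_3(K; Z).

We work with the vertex ordering a < b < c < d < e. The simplices of K, each written with vertices in increasing order, are:

  0-simplices (5): a, b, c, d, e
  1-simplices (10): ab, ac, ad, ae, bc, bd, be, cd, ce, de
  2-simplices (10): abc, abd, abe, acd, ace, ade, bcd, bce, bde, cde
  3-simplices (5): abcd, abce, abde, acde, bcde

Hence C_0 ≅ Z^5, C_1 ≅ Z^10, C_2 ≅ Z^10, C_3 ≅ Z^5.

The boundary map ∂_1: C_1 → C_0 sends each edge [p,q] (with p < q) to q − p. For instance
  ∂ae = e − a.
The resulting 5×10 matrix has rank 4, and its Smith normal form has invariant factors (1,1,1,1).

Boundary ∂_2: C_2 → C_1 maps a triangle to the signed sum of its edges. For instance
  ∂bce = ce − be + bc,
  ∂bde = de − be + bd.
The 10×10 boundary matrix has rank 6 and Smith normal form diag(1,1,1,1,1,1).

Boundary ∂_3: C_3 → C_2 sends each 3-simplex σ to the alternating sum Σ_i (−1)^i (σ with its i-th vertex removed). For instance
  ∂acde = cde − ade + ace − acd,
  ∂abde = bde − ade + abe − abd.
As a 10×5 matrix over Z this has rank 4, with invariant factors (1,1,1,1).

Reading off H_k = ker ∂_k / im ∂_{k+1}:

  H_3: rank ker ∂_3 − rank ∂_4 = (5 − 4) − 0 = 1, and there is no ∂_4, so H_3 = Z.

H_3 ≅ Z.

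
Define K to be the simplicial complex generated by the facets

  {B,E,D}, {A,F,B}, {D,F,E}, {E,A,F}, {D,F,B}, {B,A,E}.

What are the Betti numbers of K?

Take the total order A < B < D < E < F on the vertex set. Then K (dimension 2) consists of the simplices:

  0-simplices (5): A, B, D, E, F
  1-simplices (9): AB, AE, AF, BD, BE, BF, DE, DF, EF
  2-simplices (6): ABE, ABF, AEF, BDE, BDF, DEF

giving chain groups C_0 ≅ Z^5, C_1 ≅ Z^9, C_2 ≅ Z^6.

The boundary map ∂_1: C_1 → C_0 is given by ∂[p,q] = [q] − [p].
As a 5×9 matrix over Z this has rank 4, with invariant factors (1,1,1,1).

Boundary ∂_2: C_2 → C_1 sends each 2-simplex [p,q,r] to [q,r] − [p,r] + [p,q]. For instance
  ∂AEF = EF − AF + AE,
  ∂DEF = EF − DF + DE.
This gives a 9×6 integer matrix of rank 5; reducing to Smith normal form yields diagonal entries (1,1,1,1,1).

Computing H_k = (kernel of ∂_k) / (image of ∂_{k+1}):

  H_0: rank C_0 − rank ∂_1 = 5 − 4 = 1, and the invariant factors of ∂_1 are all 1, so H_0 = Z.
  H_1: rank ker ∂_1 − rank ∂_2 = (9 − 4) − 5 = 0, and the invariant factors of ∂_2 are all 1, so H_1 = 0.
  H_2: rank ker ∂_2 − rank ∂_3 = (6 − 5) − 0 = 1, and there is no ∂_3, so H_2 = Z.

(K is a triangulation of the 2-sphere S^2.)

Hence the Betti numbers are b_0 = 1, b_1 = 0, b_2 = 1.

b_0 = 1, b_1 = 0, b_2 = 1.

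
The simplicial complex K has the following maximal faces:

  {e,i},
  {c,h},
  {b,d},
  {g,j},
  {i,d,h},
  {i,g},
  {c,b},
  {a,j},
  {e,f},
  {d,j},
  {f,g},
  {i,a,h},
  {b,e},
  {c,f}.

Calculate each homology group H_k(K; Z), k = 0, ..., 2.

H_0 ≅ Z,  H_1 ≅ Z^6,  H_2 = 0.

Fix the vertex order a < b < c < d < e < f < g < h < i < j and write every simplex with vertices in increasing order. Then dim K = 2 and the simplices of K are:

  0-simplices (10): a, b, c, d, e, f, g, h, i, j
  1-simplices (17): ah, ai, aj, bc, bd, be, cf, ch, dh, di, dj, ef, ei, fg, gi, gj, hi
  2-simplices (2): ahi, dhi

giving chain groups C_0 ≅ Z^10, C_1 ≅ Z^17, C_2 ≅ Z^2.

Boundary ∂_1: C_1 → C_0 is given by ∂[p,q] = [q] − [p].
As a 10×17 matrix over Z this has rank 9, with invariant factors (1,1,1,1,1,1,1,1,1).

∂_2: C_2 → C_1 acts by ∂[p,q,r] = [q,r] − [p,r] + [p,q]. For instance
  ∂dhi = hi − di + dh,
  ∂ahi = hi − ai + ah.
The 17×2 boundary matrix has rank 2 and Smith normal form diag(1,1).

From H_k ≅ ker(∂_k) / im(∂_{k+1}) we obtain:

  H_0: rank C_0 − rank ∂_1 = 10 − 9 = 1, and the invariant factors of ∂_1 are all 1, so H_0 ≅ Z.
  H_1: rank ker ∂_1 − rank ∂_2 = (17 − 9) − 2 = 6, and the invariant factors of ∂_2 are all 1, so H_1 ≅ Z^6.
  H_2: rank ker ∂_2 − rank ∂_3 = (2 − 2) − 0 = 0, and there is no ∂_3, so H_2 ≅ 0.

As a check, the Euler characteristic is 10 − 17 + 2 = -5, which agrees with 1 − 6 + 0 = -5.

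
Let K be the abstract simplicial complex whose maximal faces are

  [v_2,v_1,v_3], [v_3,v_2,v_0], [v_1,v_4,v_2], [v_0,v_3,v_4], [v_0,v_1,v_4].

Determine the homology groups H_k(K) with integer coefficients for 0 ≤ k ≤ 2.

Take the total order v_0 < v_1 < v_2 < v_3 < v_4 on the vertex set. Then K (dimension 2) consists of the simplices:

  0-simplices (5): [v_0], [v_1], [v_2], [v_3], [v_4]
  1-simplices (10): [v_0,v_1], [v_0,v_2], [v_0,v_3], [v_0,v_4], [v_1,v_2], [v_1,v_3], [v_1,v_4], [v_2,v_3], [v_2,v_4], [v_3,v_4]
  2-simplices (5): [v_0,v_1,v_4], [v_0,v_2,v_3], [v_0,v_3,v_4], [v_1,v_2,v_3], [v_1,v_2,v_4]

so the chain groups are C_0 ≅ Z^5, C_1 ≅ Z^10, C_2 ≅ Z^5.

∂_1: C_1 → C_0 sends each edge [p,q] (with p < q) to q − p. For instance
  ∂[v_0,v_3] = [v_3] − [v_0].
This gives a 5×10 integer matrix of rank 4; reducing to Smith normal form yields diagonal entries (1,1,1,1).

∂_2: C_2 → C_1 sends each 2-simplex [p,q,r] to [q,r] − [p,r] + [p,q]. For instance
  ∂[v_1,v_2,v_3] = [v_2,v_3] − [v_1,v_3] + [v_1,v_2],
  ∂[v_0,v_1,v_4] = [v_1,v_4] − [v_0,v_4] + [v_0,v_1].
As a 10×5 matrix over Z this has rank 5, with invariant factors (1,1,1,1,1).

Now H_k = ker ∂_k / im ∂_{k+1}, so:

  H_0: rank C_0 − rank ∂_1 = 5 − 4 = 1, and the invariant factors of ∂_1 are all 1, so H_0 = Z.
  H_1: rank ker ∂_1 − rank ∂_2 = (10 − 4) − 5 = 1, and the invariant factors of ∂_2 are all 1, so H_1 = Z.
  H_2: rank ker ∂_2 − rank ∂_3 = (5 − 5) − 0 = 0, and there is no ∂_3, so H_2 = 0.

H_0 = Z,  H_1 = Z,  H_2 = 0.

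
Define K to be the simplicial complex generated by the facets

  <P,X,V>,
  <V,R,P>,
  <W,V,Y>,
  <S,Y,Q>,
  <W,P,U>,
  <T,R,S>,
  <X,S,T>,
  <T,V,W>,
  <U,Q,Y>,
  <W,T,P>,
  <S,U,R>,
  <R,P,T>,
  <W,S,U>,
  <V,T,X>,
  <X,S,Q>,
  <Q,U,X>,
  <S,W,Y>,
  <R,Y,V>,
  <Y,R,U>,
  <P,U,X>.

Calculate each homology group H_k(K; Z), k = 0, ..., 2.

Fix the vertex order P < Q < R < S < T < U < V < W < X < Y and write every simplex with vertices in increasing order. Then dim K = 2 and the simplices of K are:

  0-simplices (10): P, Q, R, S, T, U, V, W, X, Y
  1-simplices (30): PR, PT, PU, PV, PW, PX, QS, QU, QX, QY, RS, RT, RU, RV, RY, ST, SU, SW, SX, SY, TV, TW, TX, UW, UX, UY, VW, VX, VY, WY
  2-simplices (20): PRT, PRV, PTW, PUW, PUX, PVX, QSX, QSY, QUX, QUY, RST, RSU, RUY, RVY, STX, SUW, SWY, TVW, TVX, VWY

giving chain groups C_0 ≅ Z^10, C_1 ≅ Z^30, C_2 ≅ Z^20.

∂_1: C_1 → C_0 sends each edge [p,q] (with p < q) to q − p.
The resulting 10×30 matrix has rank 9, and its Smith normal form has invariant factors (1,1,1,1,1,1,1,1,1).

Boundary ∂_2: C_2 → C_1 acts by ∂[p,q,r] = [q,r] − [p,r] + [p,q]. For instance
  ∂STX = TX − SX + ST,
  ∂PRT = RT − PT + PR.
As a 30×20 matrix over Z this has rank 20, with invariant factors (1,1,1,1,1,1,1,1,1,1,1,1,1,1,1,1,1,1,1,2).

Now H_k = ker ∂_k / im ∂_{k+1}, so:

  H_0: rank C_0 − rank ∂_1 = 10 − 9 = 1, and the invariant factors of ∂_1 are all 1, so H_0 ≅ Z.
  H_1: rank ker ∂_1 − rank ∂_2 = (30 − 9) − 20 = 1, and ∂_2 has invariant factor 2 > 1, so H_1 ≅ Z ⊕ Z_2.
  H_2: rank ker ∂_2 − rank ∂_3 = (20 − 20) − 0 = 0, and there is no ∂_3, so H_2 ≅ 0.

As a check, the Euler characteristic is 10 − 30 + 20 = 0, which agrees with 1 − 1 + 0 = 0.
(K is a triangulation of the Klein bottle.)

H_0 = Z,  H_1 = Z ⊕ Z_2,  H_2 = 0.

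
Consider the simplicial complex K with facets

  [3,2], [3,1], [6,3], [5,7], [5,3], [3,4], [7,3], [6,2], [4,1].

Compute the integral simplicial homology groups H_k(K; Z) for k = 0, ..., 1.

Take the total order 1 < 2 < 3 < 4 < 5 < 6 < 7 on the vertex set. Then K (dimension 1) consists of the simplices:

  0-simplices (7): [1], [2], [3], [4], [5], [6], [7]
  1-simplices (9): [1,3], [1,4], [2,3], [2,6], [3,4], [3,5], [3,6], [3,7], [5,7]

Hence C_0 ≅ Z^7, C_1 ≅ Z^9.

The boundary map ∂_1: C_1 → C_0 maps an edge to its endpoints' difference, ∂[p,q] = q − p.
This gives a 7×9 integer matrix of rank 6; reducing to Smith normal form yields diagonal entries (1,1,1,1,1,1).

Now H_k = ker ∂_k / im ∂_{k+1}, so:

  H_0: rank C_0 − rank ∂_1 = 7 − 6 = 1, and the invariant factors of ∂_1 are all 1, so H_0 ≅ Z.
  H_1: rank ker ∂_1 − rank ∂_2 = (9 − 6) − 0 = 3, and there is no ∂_2, so H_1 ≅ Z^3.

H_0 = Z,  H_1 = Z^3.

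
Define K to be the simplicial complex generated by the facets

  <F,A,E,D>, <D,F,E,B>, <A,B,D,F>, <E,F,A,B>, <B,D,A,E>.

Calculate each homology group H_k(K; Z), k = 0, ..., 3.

Order the vertices as A < B < D < E < F. Listing each simplex with vertices in this order, K has dimension 3 with simplices:

  0-simplices (5): A, B, D, E, F
  1-simplices (10): AB, AD, AE, AF, BD, BE, BF, DE, DF, EF
  2-simplices (10): ABD, ABE, ABF, ADE, ADF, AEF, BDE, BDF, BEF, DEF
  3-simplices (5): ABDE, ABDF, ABEF, ADEF, BDEF

Hence C_0 ≅ Z^5, C_1 ≅ Z^10, C_2 ≅ Z^10, C_3 ≅ Z^5.

The boundary map ∂_1: C_1 → C_0 is given by ∂[p,q] = [q] − [p]. For instance
  ∂AE = E − A.
This gives a 5×10 integer matrix of rank 4; reducing to Smith normal form yields diagonal entries (1,1,1,1).

Boundary ∂_2: C_2 → C_1 acts by ∂[p,q,r] = [q,r] − [p,r] + [p,q]. For instance
  ∂ADE = DE − AE + AD,
  ∂ABD = BD − AD + AB.
The resulting 10×10 matrix has rank 6, and its Smith normal form has invariant factors (1,1,1,1,1,1).

Boundary ∂_3: C_3 → C_2 sends each 3-simplex σ to the alternating sum Σ_i (−1)^i (σ with its i-th vertex removed). For instance
  ∂ABDF = BDF − ADF + ABF − ABD,
  ∂ADEF = DEF − AEF + ADF − ADE.
The 10×5 boundary matrix has rank 4 and Smith normal form diag(1,1,1,1).

Reading off H_k = ker ∂_k / im ∂_{k+1}:

  H_0: rank C_0 − rank ∂_1 = 5 − 4 = 1, and the invariant factors of ∂_1 are all 1, so H_0 ≅ Z.
  H_1: rank ker ∂_1 − rank ∂_2 = (10 − 4) − 6 = 0, and the invariant factors of ∂_2 are all 1, so H_1 ≅ 0.
  H_2: rank ker ∂_2 − rank ∂_3 = (10 − 6) − 4 = 0, and the invariant factors of ∂_3 are all 1, so H_2 ≅ 0.
  H_3: rank ker ∂_3 − rank ∂_4 = (5 − 4) − 0 = 1, and there is no ∂_4, so H_3 ≅ Z.

As a check, the Euler characteristic is 5 − 10 + 10 − 5 = 0, which agrees with 1 − 0 + 0 − 1 = 0.

H_0 ≅ Z,  H_1 = 0,  H_2 = 0,  H_3 ≅ Z.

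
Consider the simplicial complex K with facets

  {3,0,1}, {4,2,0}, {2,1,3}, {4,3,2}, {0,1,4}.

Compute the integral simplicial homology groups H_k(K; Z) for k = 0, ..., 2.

Order the vertices as 0 < 1 < 2 < 3 < 4. Listing each simplex with vertices in this order, K has dimension 2 with simplices:

  0-simplices (5): [0], [1], [2], [3], [4]
  1-simplices (10): [0,1], [0,2], [0,3], [0,4], [1,2], [1,3], [1,4], [2,3], [2,4], [3,4]
  2-simplices (5): [0,1,3], [0,1,4], [0,2,4], [1,2,3], [2,3,4]

Hence C_0 ≅ Z^5, C_1 ≅ Z^10, C_2 ≅ Z^5.

∂_1: C_1 → C_0 maps an edge to its endpoints' difference, ∂[p,q] = q − p. For instance
  ∂[0,3] = [3] − [0].
This gives a 5×10 integer matrix of rank 4; reducing to Smith normal form yields diagonal entries (1,1,1,1).

∂_2: C_2 → C_1 maps a triangle to the signed sum of its edges. For instance
  ∂[0,1,3] = [1,3] − [0,3] + [0,1],
  ∂[2,3,4] = [3,4] − [2,4] + [2,3].
The 10×5 boundary matrix has rank 5 and Smith normal form diag(1,1,1,1,1).

From H_k ≅ ker(∂_k) / im(∂_{k+1}) we obtain:

  H_0: rank C_0 − rank ∂_1 = 5 − 4 = 1, and the invariant factors of ∂_1 are all 1, so H_0 ≅ Z.
  H_1: rank ker ∂_1 − rank ∂_2 = (10 − 4) − 5 = 1, and the invariant factors of ∂_2 are all 1, so H_1 ≅ Z.
  H_2: rank ker ∂_2 − rank ∂_3 = (5 − 5) − 0 = 0, and there is no ∂_3, so H_2 ≅ 0.

H_0 ≅ Z,  H_1 ≅ Z,  H_2 = 0.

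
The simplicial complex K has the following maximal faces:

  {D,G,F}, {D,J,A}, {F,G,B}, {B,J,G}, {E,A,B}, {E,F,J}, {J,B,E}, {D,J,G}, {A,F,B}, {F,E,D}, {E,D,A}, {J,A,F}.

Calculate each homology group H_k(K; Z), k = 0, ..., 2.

H_0 = Z,  H_1 = Z/2Z,  H_2 = 0.

Order the vertices as A < B < D < E < F < G < J. Listing each simplex with vertices in this order, K has dimension 2 with simplices:

  0-simplices (7): A, B, D, E, F, G, J
  1-simplices (18): AB, AD, AE, AF, AJ, BE, BF, BG, BJ, DE, DF, DG, DJ, EF, EJ, FG, FJ, GJ
  2-simplices (12): ABE, ABF, ADE, ADJ, AFJ, BEJ, BFG, BGJ, DEF, DFG, DGJ, EFJ

Hence C_0 ≅ Z^7, C_1 ≅ Z^18, C_2 ≅ Z^12.

The boundary map ∂_1: C_1 → C_0 maps an edge to its endpoints' difference, ∂[p,q] = q − p. For instance
  ∂AD = D − A.
This gives a 7×18 integer matrix of rank 6; reducing to Smith normal form yields diagonal entries (1,1,1,1,1,1).

Boundary ∂_2: C_2 → C_1 maps a triangle to the signed sum of its edges. For instance
  ∂ADJ = DJ − AJ + AD,
  ∂ADE = DE − AE + AD.
This gives a 18×12 integer matrix of rank 12; reducing to Smith normal form yields diagonal entries (1,1,1,1,1,1,1,1,1,1,1,2).

From H_k ≅ ker(∂_k) / im(∂_{k+1}) we obtain:

  H_0: rank C_0 − rank ∂_1 = 7 − 6 = 1, and the invariant factors of ∂_1 are all 1, so H_0 = Z.
  H_1: rank ker ∂_1 − rank ∂_2 = (18 − 6) − 12 = 0, and ∂_2 has invariant factor 2 > 1, so H_1 = Z/2Z.
  H_2: rank ker ∂_2 − rank ∂_3 = (12 − 12) − 0 = 0, and there is no ∂_3, so H_2 = 0.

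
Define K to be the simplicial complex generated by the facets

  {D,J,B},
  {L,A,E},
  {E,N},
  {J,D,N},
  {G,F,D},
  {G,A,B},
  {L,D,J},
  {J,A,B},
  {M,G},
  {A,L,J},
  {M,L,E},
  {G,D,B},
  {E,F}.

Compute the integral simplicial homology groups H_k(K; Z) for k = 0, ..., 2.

Take the total order A < B < D < E < F < G < J < L < M < N on the vertex set. Then K (dimension 2) consists of the simplices:

  0-simplices (10): A, B, D, E, F, G, J, L, M, N
  1-simplices (22): AB, AE, AG, AJ, AL, BD, BG, BJ, DF, DG, DJ, DL, DN, EF, EL, EM, EN, FG, GM, JL, JN, LM
  2-simplices (10): ABG, ABJ, AEL, AJL, BDG, BDJ, DFG, DJL, DJN, ELM

Hence C_0 ≅ Z^10, C_1 ≅ Z^22, C_2 ≅ Z^10.

The boundary map ∂_1: C_1 → C_0 maps an edge to its endpoints' difference, ∂[p,q] = q − p.
As a 10×22 matrix over Z this has rank 9, with invariant factors (1,1,1,1,1,1,1,1,1).

∂_2: C_2 → C_1 acts by ∂[p,q,r] = [q,r] − [p,r] + [p,q]. For instance
  ∂ELM = LM − EM + EL,
  ∂AJL = JL − AL + AJ.
The 22×10 boundary matrix has rank 10 and Smith normal form diag(1,1,1,1,1,1,1,1,1,1).

Reading off H_k = ker ∂_k / im ∂_{k+1}:

  H_0: rank C_0 − rank ∂_1 = 10 − 9 = 1, and the invariant factors of ∂_1 are all 1, so H_0 = Z.
  H_1: rank ker ∂_1 − rank ∂_2 = (22 − 9) − 10 = 3, and the invariant factors of ∂_2 are all 1, so H_1 = Z^3.
  H_2: rank ker ∂_2 − rank ∂_3 = (10 − 10) − 0 = 0, and there is no ∂_3, so H_2 = 0.

As a check, the Euler characteristic is 10 − 22 + 10 = -2, which agrees with 1 − 3 + 0 = -2.

H_0 ≅ Z,  H_1 ≅ Z^3,  H_2 = 0.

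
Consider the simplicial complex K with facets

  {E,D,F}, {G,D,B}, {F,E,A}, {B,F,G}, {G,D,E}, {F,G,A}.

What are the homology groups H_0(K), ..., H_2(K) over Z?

We work with the vertex ordering A < B < D < E < F < G. The simplices of K, each written with vertices in increasing order, are:

  0-simplices (6): A, B, D, E, F, G
  1-simplices (12): AE, AF, AG, BD, BF, BG, DE, DF, DG, EF, EG, FG
  2-simplices (6): AEF, AFG, BDG, BFG, DEF, DEG

Hence C_0 ≅ Z^6, C_1 ≅ Z^12, C_2 ≅ Z^6.

The boundary map ∂_1: C_1 → C_0 is given by ∂[p,q] = [q] − [p]. For instance
  ∂AG = G − A.
As a 6×12 matrix over Z this has rank 5, with invariant factors (1,1,1,1,1).

The boundary map ∂_2: C_2 → C_1 sends each 2-simplex [p,q,r] to [q,r] − [p,r] + [p,q]. For instance
  ∂DEF = EF − DF + DE,
  ∂AFG = FG − AG + AF.
The resulting 12×6 matrix has rank 6, and its Smith normal form has invariant factors (1,1,1,1,1,1).

Now H_k = ker ∂_k / im ∂_{k+1}, so:

  H_0: rank C_0 − rank ∂_1 = 6 − 5 = 1, and the invariant factors of ∂_1 are all 1, so H_0 = Z.
  H_1: rank ker ∂_1 − rank ∂_2 = (12 − 5) − 6 = 1, and the invariant factors of ∂_2 are all 1, so H_1 = Z.
  H_2: rank ker ∂_2 − rank ∂_3 = (6 − 6) − 0 = 0, and there is no ∂_3, so H_2 = 0.

H_0 ≅ Z,  H_1 ≅ Z,  H_2 = 0.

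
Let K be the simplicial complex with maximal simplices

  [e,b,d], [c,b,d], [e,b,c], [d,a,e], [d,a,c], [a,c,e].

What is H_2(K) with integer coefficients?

H_2 ≅ Z.

Fix the vertex order a < b < c < d < e and write every simplex with vertices in increasing order. Then dim K = 2 and the simplices of K are:

  0-simplices (5): a, b, c, d, e
  1-simplices (9): ac, ad, ae, bc, bd, be, cd, ce, de
  2-simplices (6): acd, ace, ade, bcd, bce, bde

so the chain groups are C_0 ≅ Z^5, C_1 ≅ Z^9, C_2 ≅ Z^6.

Boundary ∂_1: C_1 → C_0 maps an edge to its endpoints' difference, ∂[p,q] = q − p. For instance
  ∂cd = d − c.
This gives a 5×9 integer matrix of rank 4; reducing to Smith normal form yields diagonal entries (1,1,1,1).

∂_2: C_2 → C_1 sends each 2-simplex [p,q,r] to [q,r] − [p,r] + [p,q]. For instance
  ∂ade = de − ae + ad,
  ∂acd = cd − ad + ac.
As a 9×6 matrix over Z this has rank 5, with invariant factors (1,1,1,1,1).

Computing H_k = (kernel of ∂_k) / (image of ∂_{k+1}):

  H_2: rank ker ∂_2 − rank ∂_3 = (6 − 5) − 0 = 1, and there is no ∂_3, so H_2 = Z.

(K is a triangulation of the 2-sphere S^2.)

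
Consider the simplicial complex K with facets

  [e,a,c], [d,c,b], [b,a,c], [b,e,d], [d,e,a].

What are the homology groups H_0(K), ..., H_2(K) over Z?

H_0 = Z,  H_1 = Z,  H_2 = 0.

We work with the vertex ordering a < b < c < d < e. The simplices of K, each written with vertices in increasing order, are:

  0-simplices (5): a, b, c, d, e
  1-simplices (10): ab, ac, ad, ae, bc, bd, be, cd, ce, de
  2-simplices (5): abc, ace, ade, bcd, bde

Hence C_0 ≅ Z^5, C_1 ≅ Z^10, C_2 ≅ Z^5.

The boundary map ∂_1: C_1 → C_0 sends each edge [p,q] (with p < q) to q − p. For instance
  ∂ae = e − a.
The resulting 5×10 matrix has rank 4, and its Smith normal form has invariant factors (1,1,1,1).

∂_2: C_2 → C_1 maps a triangle to the signed sum of its edges. For instance
  ∂abc = bc − ac + ab,
  ∂ace = ce − ae + ac.
The 10×5 boundary matrix has rank 5 and Smith normal form diag(1,1,1,1,1).

From H_k ≅ ker(∂_k) / im(∂_{k+1}) we obtain:

  H_0: rank C_0 − rank ∂_1 = 5 − 4 = 1, and the invariant factors of ∂_1 are all 1, so H_0 ≅ Z.
  H_1: rank ker ∂_1 − rank ∂_2 = (10 − 4) − 5 = 1, and the invariant factors of ∂_2 are all 1, so H_1 ≅ Z.
  H_2: rank ker ∂_2 − rank ∂_3 = (5 − 5) − 0 = 0, and there is no ∂_3, so H_2 ≅ 0.

As a check, the Euler characteristic is 5 − 10 + 5 = 0, which agrees with 1 − 1 + 0 = 0.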